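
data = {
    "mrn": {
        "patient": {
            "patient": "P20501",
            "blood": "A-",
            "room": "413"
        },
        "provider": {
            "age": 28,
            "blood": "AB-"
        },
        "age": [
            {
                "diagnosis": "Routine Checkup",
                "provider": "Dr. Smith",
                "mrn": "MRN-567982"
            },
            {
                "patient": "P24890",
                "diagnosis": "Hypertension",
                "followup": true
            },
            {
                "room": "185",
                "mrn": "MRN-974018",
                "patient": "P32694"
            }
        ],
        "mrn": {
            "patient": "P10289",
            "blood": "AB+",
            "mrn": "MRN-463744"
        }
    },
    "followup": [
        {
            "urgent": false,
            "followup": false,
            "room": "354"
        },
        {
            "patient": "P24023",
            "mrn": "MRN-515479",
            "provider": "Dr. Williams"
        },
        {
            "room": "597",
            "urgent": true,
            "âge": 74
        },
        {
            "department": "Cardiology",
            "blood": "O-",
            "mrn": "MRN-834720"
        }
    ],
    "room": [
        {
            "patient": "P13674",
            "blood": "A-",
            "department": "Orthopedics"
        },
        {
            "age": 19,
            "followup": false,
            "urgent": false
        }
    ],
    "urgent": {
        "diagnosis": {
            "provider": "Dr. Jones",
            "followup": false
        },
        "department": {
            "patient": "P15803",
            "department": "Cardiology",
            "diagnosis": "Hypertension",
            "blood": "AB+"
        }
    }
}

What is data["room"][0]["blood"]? "A-"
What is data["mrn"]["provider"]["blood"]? "AB-"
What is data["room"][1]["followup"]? False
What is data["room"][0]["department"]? "Orthopedics"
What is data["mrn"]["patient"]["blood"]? "A-"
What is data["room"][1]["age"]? 19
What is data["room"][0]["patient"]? "P13674"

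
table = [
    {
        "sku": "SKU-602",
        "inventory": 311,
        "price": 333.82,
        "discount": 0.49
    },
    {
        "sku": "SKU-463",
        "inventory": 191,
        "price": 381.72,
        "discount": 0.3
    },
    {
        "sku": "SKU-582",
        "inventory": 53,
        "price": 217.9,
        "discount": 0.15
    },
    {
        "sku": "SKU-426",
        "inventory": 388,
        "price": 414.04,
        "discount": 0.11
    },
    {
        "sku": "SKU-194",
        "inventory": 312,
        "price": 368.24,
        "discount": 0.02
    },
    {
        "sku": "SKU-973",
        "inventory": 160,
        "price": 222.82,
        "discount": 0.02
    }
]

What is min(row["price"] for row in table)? 217.9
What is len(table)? 6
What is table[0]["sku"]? "SKU-602"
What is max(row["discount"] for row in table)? 0.49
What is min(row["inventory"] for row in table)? 53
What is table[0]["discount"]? 0.49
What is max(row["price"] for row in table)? 414.04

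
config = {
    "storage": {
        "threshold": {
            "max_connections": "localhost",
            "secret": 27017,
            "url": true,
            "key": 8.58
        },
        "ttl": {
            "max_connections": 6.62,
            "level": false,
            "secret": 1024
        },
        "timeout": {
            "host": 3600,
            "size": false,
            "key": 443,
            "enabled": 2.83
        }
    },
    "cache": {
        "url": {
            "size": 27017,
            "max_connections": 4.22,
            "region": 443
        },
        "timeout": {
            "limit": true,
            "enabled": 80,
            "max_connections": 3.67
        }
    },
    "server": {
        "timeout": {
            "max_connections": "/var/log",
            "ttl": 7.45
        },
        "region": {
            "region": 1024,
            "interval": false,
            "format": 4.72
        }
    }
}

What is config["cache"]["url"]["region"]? 443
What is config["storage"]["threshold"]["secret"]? 27017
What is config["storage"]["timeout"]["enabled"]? 2.83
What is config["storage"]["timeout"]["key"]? 443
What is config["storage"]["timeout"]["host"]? 3600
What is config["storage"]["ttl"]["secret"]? 1024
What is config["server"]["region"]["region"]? 1024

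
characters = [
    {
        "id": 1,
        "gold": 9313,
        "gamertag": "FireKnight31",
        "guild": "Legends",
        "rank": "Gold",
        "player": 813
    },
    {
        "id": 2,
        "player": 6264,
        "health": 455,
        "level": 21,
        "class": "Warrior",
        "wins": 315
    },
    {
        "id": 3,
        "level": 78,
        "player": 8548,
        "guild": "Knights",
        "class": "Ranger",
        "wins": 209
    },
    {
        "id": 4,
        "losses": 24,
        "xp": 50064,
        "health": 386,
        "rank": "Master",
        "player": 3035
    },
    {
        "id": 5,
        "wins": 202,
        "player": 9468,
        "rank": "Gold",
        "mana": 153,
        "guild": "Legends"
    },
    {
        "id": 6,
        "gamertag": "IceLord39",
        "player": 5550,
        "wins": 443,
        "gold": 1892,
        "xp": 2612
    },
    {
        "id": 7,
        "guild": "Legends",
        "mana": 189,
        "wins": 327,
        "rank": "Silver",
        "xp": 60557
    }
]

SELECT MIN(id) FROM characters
1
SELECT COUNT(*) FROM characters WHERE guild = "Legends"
3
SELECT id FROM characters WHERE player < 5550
[1, 4]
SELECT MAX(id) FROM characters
7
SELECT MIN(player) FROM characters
813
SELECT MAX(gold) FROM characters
9313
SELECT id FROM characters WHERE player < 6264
[1, 4, 6]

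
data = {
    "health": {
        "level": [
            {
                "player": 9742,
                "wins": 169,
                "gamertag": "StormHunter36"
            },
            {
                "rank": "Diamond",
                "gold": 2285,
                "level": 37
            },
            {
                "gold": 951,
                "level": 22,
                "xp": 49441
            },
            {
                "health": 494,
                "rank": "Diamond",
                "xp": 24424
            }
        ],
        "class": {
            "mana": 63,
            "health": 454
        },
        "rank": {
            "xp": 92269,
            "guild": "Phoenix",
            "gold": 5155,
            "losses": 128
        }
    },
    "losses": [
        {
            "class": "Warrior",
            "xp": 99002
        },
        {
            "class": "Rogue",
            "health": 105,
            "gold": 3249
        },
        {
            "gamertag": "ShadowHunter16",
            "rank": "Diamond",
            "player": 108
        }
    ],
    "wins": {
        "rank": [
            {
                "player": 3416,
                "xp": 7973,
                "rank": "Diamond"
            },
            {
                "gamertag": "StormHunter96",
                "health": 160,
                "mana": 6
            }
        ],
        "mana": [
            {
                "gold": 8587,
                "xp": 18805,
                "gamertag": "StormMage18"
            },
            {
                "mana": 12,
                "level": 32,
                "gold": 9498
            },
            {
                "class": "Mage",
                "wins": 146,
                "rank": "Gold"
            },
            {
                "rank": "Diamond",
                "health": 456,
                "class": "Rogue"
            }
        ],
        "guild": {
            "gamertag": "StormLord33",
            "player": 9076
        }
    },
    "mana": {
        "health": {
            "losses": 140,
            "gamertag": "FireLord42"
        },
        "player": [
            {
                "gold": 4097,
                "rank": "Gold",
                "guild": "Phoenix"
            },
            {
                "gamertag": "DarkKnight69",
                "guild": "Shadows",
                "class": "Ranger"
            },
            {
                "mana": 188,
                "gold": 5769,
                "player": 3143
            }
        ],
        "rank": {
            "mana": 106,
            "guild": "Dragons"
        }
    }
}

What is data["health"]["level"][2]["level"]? 22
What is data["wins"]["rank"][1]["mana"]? 6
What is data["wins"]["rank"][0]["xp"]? 7973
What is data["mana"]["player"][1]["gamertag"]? "DarkKnight69"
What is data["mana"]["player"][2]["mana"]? 188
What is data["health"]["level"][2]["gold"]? 951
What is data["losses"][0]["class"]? "Warrior"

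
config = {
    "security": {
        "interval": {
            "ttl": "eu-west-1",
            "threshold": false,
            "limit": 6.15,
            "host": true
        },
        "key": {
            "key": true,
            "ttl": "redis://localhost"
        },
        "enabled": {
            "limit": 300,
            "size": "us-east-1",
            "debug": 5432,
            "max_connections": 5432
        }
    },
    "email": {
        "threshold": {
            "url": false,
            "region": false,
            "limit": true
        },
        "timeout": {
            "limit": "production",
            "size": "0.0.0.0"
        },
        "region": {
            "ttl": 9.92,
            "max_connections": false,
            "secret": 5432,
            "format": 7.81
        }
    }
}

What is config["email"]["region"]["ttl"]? 9.92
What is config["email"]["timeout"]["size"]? "0.0.0.0"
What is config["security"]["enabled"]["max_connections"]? 5432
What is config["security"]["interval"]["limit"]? 6.15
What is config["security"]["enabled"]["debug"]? 5432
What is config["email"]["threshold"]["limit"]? True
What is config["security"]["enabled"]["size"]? "us-east-1"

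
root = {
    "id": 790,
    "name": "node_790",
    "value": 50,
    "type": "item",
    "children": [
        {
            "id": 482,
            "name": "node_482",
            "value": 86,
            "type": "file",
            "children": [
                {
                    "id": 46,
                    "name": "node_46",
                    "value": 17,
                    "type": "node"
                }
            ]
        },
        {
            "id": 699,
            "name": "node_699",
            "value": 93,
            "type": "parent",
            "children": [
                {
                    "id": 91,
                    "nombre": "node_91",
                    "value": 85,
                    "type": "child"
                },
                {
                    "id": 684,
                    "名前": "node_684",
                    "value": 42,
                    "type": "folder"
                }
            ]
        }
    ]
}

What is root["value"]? 50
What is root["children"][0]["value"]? 86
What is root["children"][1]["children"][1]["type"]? "folder"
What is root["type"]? "item"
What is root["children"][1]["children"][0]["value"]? 85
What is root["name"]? "node_790"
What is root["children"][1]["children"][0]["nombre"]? "node_91"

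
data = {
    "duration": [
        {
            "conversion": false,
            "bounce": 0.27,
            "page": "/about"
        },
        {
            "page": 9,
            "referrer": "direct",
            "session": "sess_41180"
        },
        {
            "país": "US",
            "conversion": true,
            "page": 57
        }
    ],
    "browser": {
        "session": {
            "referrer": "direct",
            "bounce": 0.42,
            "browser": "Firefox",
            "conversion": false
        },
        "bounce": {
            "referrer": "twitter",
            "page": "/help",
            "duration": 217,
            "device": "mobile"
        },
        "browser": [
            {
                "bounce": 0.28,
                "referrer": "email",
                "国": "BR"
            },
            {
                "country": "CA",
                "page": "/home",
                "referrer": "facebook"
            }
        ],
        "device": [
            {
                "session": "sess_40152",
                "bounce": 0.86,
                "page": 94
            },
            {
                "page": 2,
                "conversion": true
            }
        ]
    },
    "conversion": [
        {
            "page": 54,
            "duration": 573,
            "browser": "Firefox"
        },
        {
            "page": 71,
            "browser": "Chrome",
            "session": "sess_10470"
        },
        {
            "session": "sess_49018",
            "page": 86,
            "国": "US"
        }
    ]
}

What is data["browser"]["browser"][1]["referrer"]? "facebook"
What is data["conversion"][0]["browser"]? "Firefox"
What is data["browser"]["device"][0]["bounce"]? 0.86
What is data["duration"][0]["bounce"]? 0.27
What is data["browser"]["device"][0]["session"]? "sess_40152"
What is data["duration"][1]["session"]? "sess_41180"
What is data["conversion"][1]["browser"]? "Chrome"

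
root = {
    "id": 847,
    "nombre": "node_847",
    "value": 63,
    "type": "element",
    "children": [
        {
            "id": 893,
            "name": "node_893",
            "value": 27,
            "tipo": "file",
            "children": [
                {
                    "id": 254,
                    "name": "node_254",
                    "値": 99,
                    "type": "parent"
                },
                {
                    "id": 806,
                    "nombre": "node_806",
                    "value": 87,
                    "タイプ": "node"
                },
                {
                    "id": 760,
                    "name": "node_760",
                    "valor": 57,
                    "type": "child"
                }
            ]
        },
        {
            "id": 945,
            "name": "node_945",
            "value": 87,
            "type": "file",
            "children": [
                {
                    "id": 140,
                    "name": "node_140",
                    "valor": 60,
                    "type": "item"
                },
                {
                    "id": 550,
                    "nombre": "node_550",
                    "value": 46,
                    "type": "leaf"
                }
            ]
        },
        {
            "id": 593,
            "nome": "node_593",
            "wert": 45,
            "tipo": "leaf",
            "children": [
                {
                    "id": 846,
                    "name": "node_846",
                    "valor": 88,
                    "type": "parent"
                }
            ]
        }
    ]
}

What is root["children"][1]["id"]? 945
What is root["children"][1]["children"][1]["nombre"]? "node_550"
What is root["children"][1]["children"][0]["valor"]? 60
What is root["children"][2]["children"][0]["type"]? "parent"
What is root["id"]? 847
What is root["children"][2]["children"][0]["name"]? "node_846"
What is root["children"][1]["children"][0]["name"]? "node_140"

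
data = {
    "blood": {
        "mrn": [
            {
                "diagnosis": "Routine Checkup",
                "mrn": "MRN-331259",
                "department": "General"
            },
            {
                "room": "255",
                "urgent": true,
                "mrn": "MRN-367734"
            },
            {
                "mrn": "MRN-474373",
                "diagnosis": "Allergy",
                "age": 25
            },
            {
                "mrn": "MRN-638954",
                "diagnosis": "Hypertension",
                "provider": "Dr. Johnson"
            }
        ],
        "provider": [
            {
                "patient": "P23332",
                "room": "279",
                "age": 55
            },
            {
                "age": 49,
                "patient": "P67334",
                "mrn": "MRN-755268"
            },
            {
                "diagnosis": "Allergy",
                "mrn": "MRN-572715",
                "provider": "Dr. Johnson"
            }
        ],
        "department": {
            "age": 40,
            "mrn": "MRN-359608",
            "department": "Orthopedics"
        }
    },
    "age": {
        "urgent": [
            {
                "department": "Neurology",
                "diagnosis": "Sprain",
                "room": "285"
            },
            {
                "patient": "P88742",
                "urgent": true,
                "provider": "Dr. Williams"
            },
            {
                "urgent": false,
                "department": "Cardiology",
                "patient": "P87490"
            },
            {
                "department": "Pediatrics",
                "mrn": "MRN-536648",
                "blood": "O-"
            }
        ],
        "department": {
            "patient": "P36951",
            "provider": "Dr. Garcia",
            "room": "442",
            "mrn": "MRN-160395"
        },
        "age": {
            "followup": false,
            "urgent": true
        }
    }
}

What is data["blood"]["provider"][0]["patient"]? "P23332"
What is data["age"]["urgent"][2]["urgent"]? False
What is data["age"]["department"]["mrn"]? "MRN-160395"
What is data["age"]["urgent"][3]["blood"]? "O-"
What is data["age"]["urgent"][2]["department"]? "Cardiology"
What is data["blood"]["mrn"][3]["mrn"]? "MRN-638954"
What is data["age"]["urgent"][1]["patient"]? "P88742"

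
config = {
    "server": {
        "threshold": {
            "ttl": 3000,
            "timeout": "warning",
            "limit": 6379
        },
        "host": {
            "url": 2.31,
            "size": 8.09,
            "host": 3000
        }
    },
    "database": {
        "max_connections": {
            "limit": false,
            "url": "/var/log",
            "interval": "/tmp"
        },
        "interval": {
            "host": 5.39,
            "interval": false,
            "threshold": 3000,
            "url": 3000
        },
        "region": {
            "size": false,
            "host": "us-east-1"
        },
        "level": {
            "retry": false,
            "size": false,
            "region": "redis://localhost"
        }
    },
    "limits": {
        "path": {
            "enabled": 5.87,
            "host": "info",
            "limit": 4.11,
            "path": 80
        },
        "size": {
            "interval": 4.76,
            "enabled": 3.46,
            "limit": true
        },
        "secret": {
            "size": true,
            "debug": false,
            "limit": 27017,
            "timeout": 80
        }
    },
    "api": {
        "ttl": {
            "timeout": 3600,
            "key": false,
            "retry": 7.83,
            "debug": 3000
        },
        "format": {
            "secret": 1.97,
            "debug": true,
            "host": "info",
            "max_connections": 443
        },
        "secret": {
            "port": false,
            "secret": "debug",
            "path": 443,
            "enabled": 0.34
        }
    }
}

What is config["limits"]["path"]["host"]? "info"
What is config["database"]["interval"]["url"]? 3000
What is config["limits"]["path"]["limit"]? 4.11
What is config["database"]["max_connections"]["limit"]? False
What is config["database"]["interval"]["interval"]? False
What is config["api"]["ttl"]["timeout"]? 3600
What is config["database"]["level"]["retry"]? False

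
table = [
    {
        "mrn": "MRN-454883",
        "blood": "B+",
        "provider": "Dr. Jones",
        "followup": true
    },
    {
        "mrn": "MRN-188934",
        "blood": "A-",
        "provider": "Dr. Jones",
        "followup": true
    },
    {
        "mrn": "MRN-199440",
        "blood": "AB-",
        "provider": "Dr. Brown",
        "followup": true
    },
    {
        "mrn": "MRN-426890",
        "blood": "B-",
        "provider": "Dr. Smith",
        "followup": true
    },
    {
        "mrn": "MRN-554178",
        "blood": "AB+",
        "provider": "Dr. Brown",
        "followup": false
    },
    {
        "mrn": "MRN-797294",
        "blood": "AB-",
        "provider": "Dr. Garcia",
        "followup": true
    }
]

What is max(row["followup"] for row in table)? True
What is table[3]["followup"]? True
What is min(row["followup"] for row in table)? False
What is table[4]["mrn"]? "MRN-554178"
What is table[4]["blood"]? "AB+"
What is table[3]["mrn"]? "MRN-426890"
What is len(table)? 6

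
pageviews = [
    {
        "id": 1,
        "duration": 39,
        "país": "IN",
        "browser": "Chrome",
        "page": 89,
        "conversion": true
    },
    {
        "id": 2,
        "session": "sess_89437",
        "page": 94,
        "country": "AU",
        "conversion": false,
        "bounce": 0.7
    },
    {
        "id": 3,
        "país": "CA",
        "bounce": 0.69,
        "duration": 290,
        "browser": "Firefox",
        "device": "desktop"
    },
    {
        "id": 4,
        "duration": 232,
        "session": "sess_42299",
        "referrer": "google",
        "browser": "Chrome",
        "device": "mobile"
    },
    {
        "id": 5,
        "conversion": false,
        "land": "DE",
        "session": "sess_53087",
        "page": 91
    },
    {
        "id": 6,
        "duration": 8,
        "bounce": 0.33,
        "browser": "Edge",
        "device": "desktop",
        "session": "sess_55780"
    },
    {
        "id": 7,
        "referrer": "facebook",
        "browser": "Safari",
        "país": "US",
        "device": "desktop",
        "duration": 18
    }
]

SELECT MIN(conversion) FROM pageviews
False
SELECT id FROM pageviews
[1, 2, 3, 4, 5, 6, 7]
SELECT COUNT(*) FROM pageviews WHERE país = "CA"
1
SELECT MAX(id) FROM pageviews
7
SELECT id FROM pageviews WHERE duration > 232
[3]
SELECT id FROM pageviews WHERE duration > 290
[]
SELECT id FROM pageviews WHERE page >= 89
[1, 2, 5]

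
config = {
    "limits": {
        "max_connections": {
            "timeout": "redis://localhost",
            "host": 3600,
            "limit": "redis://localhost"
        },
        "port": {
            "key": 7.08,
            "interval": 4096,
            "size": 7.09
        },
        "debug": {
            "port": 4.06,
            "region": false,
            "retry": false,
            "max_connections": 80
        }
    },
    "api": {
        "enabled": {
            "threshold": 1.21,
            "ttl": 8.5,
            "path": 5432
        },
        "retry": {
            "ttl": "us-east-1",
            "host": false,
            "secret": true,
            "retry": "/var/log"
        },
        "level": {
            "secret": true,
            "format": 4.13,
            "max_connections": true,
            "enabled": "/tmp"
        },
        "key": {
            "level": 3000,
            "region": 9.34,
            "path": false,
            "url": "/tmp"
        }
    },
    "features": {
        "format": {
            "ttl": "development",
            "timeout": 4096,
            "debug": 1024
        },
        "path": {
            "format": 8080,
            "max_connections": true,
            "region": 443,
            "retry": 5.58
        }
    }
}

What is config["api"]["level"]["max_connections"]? True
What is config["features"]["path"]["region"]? 443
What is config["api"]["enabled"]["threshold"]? 1.21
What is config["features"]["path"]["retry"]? 5.58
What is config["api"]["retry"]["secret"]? True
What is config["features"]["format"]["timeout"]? 4096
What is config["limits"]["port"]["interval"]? 4096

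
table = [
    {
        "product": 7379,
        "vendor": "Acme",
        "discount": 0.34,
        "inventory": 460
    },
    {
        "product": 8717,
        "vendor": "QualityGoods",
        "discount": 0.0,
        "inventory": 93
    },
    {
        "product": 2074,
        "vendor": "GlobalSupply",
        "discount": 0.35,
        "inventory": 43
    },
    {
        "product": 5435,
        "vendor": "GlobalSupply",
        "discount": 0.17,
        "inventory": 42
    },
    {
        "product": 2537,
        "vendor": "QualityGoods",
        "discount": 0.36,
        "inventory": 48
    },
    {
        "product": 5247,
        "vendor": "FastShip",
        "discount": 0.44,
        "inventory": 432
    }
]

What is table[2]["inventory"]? 43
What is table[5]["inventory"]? 432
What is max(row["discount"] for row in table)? 0.44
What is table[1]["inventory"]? 93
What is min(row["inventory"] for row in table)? 42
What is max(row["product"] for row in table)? 8717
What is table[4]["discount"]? 0.36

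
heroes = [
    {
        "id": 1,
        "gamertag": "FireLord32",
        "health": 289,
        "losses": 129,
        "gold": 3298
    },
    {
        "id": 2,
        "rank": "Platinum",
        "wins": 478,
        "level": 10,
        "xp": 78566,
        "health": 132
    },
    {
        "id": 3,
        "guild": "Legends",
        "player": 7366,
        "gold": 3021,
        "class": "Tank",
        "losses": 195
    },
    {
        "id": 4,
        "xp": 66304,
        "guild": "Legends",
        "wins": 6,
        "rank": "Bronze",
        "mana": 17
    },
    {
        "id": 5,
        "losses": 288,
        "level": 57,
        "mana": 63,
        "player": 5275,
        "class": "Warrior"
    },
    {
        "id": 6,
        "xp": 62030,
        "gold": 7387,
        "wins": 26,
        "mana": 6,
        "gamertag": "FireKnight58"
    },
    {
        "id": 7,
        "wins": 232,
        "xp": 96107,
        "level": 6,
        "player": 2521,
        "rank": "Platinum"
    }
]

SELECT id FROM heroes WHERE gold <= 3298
[1, 3]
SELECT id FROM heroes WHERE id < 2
[1]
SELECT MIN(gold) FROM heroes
3021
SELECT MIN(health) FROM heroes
132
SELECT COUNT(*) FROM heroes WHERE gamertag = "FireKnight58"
1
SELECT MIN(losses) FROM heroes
129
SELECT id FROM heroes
[1, 2, 3, 4, 5, 6, 7]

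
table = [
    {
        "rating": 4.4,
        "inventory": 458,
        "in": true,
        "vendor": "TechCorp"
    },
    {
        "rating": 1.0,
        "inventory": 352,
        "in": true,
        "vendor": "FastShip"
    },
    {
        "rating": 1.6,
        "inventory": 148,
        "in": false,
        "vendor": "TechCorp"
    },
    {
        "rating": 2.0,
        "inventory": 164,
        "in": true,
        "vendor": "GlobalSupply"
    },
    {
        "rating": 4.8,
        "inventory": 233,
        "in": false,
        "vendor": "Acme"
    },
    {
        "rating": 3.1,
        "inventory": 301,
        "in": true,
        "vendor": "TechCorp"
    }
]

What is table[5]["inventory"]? 301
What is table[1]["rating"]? 1.0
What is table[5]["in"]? True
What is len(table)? 6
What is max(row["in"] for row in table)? True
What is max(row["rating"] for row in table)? 4.8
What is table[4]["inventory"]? 233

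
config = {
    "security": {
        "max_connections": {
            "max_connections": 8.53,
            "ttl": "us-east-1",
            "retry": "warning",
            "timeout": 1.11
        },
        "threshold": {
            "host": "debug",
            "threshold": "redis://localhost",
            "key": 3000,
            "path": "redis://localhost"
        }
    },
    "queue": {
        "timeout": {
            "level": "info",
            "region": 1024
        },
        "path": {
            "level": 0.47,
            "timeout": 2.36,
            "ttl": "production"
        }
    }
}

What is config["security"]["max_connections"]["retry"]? "warning"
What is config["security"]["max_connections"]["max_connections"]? 8.53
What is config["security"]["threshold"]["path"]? "redis://localhost"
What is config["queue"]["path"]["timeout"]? 2.36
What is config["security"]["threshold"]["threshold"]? "redis://localhost"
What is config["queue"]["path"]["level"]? 0.47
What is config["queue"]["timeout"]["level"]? "info"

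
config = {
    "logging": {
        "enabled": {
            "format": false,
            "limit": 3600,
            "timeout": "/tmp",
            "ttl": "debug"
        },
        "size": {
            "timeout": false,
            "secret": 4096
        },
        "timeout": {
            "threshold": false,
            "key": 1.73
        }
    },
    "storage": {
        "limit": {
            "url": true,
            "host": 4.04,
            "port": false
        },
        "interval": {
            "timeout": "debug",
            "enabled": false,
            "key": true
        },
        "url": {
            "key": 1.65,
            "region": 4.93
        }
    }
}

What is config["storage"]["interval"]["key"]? True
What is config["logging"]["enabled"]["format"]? False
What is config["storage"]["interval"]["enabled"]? False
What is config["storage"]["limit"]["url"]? True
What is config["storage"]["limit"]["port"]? False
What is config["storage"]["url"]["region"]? 4.93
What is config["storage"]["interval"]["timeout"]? "debug"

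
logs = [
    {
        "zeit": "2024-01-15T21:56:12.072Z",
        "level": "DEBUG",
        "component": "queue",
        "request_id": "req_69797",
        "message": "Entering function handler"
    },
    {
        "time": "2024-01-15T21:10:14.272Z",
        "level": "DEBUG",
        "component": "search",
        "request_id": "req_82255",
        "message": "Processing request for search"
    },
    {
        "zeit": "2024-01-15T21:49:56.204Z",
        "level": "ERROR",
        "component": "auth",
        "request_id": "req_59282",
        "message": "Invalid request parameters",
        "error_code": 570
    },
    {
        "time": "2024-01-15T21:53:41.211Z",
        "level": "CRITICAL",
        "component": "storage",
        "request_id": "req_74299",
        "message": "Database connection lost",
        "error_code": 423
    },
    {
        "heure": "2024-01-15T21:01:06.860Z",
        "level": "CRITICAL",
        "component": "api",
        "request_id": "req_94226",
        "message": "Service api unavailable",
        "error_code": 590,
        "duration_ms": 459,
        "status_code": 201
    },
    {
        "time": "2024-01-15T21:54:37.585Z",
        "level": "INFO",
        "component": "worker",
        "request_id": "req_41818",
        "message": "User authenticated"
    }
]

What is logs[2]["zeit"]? "2024-01-15T21:49:56.204Z"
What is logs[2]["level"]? "ERROR"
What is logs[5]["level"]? "INFO"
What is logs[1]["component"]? "search"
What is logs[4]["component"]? "api"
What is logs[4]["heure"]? "2024-01-15T21:01:06.860Z"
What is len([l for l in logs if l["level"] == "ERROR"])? 1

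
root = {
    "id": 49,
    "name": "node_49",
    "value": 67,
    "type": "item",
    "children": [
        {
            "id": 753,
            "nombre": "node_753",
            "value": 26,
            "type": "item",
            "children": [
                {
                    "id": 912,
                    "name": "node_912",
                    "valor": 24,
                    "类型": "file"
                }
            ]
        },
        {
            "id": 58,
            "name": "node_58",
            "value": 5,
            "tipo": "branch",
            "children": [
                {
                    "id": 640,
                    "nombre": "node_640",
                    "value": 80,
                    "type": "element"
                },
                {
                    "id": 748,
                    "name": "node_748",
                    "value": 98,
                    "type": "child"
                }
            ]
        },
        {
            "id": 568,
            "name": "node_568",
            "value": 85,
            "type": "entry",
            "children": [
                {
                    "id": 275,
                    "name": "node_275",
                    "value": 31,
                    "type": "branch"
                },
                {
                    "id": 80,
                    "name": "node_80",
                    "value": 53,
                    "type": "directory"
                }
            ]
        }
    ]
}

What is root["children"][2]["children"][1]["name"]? "node_80"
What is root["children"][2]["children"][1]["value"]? 53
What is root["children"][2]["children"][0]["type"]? "branch"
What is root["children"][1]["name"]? "node_58"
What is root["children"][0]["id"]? 753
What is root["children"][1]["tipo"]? "branch"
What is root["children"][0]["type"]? "item"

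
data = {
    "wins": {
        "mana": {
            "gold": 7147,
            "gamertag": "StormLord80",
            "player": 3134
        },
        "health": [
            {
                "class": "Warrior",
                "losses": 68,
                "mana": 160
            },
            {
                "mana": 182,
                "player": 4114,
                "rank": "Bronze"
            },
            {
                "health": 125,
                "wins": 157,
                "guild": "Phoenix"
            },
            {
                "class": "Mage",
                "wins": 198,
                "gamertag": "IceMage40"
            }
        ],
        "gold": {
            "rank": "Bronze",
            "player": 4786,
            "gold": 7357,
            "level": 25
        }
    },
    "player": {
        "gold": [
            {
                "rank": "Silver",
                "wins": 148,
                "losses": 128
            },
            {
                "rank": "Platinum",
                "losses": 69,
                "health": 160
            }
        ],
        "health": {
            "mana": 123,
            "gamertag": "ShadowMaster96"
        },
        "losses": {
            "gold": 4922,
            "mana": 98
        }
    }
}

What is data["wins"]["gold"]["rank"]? "Bronze"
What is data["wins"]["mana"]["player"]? 3134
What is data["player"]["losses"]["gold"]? 4922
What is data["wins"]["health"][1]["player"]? 4114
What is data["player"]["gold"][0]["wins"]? 148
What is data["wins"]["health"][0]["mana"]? 160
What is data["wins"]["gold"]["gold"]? 7357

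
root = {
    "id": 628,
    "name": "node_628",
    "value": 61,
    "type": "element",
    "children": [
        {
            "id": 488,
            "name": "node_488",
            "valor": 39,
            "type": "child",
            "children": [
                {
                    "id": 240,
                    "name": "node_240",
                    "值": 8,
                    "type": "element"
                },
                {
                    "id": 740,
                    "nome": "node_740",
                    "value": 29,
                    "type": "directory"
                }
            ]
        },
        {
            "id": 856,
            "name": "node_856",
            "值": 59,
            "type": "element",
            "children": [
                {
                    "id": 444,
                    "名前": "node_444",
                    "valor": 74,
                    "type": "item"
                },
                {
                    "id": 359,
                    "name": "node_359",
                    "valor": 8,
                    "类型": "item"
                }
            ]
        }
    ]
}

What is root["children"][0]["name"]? "node_488"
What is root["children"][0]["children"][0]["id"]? 240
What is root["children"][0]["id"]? 488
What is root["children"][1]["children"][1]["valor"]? 8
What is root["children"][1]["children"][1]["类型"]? "item"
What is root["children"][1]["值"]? 59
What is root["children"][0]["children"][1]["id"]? 740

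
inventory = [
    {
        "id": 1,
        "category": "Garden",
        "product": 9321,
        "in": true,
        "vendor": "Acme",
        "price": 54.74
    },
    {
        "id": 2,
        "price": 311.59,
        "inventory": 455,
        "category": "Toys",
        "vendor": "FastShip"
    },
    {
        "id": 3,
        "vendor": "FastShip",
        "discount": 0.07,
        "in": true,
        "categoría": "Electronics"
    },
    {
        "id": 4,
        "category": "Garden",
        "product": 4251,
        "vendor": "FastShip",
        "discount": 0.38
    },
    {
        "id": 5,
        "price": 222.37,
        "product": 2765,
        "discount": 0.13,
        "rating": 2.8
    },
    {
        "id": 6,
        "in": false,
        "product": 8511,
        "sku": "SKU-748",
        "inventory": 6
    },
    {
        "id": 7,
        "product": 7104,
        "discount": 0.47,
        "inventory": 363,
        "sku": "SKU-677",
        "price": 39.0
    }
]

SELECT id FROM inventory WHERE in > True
[]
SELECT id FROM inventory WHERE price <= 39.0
[7]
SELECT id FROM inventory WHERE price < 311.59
[1, 5, 7]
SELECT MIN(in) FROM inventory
False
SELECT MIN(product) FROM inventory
2765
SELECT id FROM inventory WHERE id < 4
[1, 2, 3]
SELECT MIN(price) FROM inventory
39.0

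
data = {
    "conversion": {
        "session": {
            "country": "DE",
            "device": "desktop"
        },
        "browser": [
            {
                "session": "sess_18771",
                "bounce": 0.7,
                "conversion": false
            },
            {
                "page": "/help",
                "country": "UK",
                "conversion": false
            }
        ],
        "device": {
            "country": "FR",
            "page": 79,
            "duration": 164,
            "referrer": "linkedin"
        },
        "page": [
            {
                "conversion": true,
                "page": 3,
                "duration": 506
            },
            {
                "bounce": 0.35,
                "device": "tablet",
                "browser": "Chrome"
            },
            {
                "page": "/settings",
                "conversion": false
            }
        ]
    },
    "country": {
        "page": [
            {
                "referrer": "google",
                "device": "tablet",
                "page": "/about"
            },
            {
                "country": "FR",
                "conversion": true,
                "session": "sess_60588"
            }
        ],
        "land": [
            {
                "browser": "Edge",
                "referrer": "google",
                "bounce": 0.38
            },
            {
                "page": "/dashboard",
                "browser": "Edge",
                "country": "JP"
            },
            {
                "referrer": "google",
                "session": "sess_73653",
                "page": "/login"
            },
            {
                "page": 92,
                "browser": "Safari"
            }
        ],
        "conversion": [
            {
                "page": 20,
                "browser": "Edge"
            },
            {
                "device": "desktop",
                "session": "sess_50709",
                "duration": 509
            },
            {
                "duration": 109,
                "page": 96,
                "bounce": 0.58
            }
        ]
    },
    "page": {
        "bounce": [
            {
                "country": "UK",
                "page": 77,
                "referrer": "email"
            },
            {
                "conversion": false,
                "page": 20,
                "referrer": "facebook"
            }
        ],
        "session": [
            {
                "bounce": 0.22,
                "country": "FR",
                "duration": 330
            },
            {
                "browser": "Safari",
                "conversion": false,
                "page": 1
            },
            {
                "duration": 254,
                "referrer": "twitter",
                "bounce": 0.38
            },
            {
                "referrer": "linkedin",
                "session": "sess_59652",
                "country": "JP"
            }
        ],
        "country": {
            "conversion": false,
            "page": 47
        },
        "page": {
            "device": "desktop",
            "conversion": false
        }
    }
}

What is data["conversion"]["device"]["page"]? 79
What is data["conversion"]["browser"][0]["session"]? "sess_18771"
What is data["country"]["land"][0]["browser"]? "Edge"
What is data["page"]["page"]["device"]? "desktop"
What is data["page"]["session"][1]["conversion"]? False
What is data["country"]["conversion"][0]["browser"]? "Edge"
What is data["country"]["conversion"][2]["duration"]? 109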